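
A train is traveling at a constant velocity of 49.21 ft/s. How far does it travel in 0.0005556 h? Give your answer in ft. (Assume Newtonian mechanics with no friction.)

v = 49.21 ft/s × 0.3048 = 14.9992 m/s
t = 0.0005556 h × 3600.0 = 2.00016 s
d = v × t = 14.9992 × 2.00016 = 30.0008 m
d = 30.0008 m / 0.3048 = 98.43 ft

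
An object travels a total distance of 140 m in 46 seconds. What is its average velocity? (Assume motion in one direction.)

v_avg = Δd / Δt = 140 / 46 = 3.04 m/s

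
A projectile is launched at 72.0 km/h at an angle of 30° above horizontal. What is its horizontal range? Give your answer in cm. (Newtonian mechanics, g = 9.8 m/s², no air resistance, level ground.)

v₀ = 72.0 km/h × 0.2777777777777778 = 20.0 m/s
R = v₀² × sin(2θ) / g = 20.0² × sin(2 × 30°) / 9.8 = 400.0 × 0.866025 / 9.8 = 35.348 m
R = 35.348 m / 0.01 = 3535 cm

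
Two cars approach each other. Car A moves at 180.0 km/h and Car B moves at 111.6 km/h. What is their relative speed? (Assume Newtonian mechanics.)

v_rel = v_A + v_B = 180.0 + 111.6 = 291.6 km/h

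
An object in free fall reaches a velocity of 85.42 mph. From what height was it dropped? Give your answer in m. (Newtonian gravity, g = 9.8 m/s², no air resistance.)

v = 85.42 mph × 0.44704 = 38.1862 m/s
h = v² / (2g) = 38.1862² / (2 × 9.8) = 74.4 m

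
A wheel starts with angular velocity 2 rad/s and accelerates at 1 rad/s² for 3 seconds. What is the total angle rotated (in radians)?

θ = ω₀t + ½αt² = 2×3 + ½×1×3² = 10.5 rad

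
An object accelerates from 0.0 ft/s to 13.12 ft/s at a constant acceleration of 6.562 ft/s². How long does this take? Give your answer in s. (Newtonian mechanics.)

v₀ = 0.0 ft/s × 0.3048 = 0.0 m/s
v = 13.12 ft/s × 0.3048 = 3.99898 m/s
a = 6.562 ft/s² × 0.3048 = 2.0001 m/s²
t = (v - v₀) / a = (3.99898 - 0.0) / 2.0001 = 1.999 s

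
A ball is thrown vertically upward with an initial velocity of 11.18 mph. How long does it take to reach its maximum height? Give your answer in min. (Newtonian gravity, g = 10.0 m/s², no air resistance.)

v₀ = 11.18 mph × 0.44704 = 4.99791 m/s
t_up = v₀ / g = 4.99791 / 10.0 = 0.499791 s
t_up = 0.499791 s / 60.0 = 0.00833 min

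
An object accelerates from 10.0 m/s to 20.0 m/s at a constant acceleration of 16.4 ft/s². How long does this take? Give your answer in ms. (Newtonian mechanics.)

a = 16.4 ft/s² × 0.3048 = 4.99872 m/s²
t = (v - v₀) / a = (20.0 - 10.0) / 4.99872 = 2.00051 s
t = 2.00051 s / 0.001 = 2001 ms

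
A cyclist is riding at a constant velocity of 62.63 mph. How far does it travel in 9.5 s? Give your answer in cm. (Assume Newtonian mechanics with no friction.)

v = 62.63 mph × 0.44704 = 27.9981 m/s
d = v × t = 27.9981 × 9.5 = 265.982 m
d = 265.982 m / 0.01 = 26600 cm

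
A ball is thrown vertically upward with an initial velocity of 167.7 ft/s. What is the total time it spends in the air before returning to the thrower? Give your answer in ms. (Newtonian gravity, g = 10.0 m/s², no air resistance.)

v₀ = 167.7 ft/s × 0.3048 = 51.115 m/s
t_total = 2 × v₀ / g = 2 × 51.115 / 10.0 = 10.223 s
t_total = 10.223 s / 0.001 = 10220 ms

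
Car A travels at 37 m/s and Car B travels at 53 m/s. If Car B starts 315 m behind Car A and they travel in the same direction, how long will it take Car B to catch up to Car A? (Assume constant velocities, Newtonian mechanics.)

Relative speed: v_rel = 53 - 37 = 16 m/s
Time to catch: t = d₀/v_rel = 315/16 = 19.69 s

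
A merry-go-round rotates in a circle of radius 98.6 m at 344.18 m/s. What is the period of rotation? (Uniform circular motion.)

T = 2πr/v = 2π×98.6/344.18 = 1.8 s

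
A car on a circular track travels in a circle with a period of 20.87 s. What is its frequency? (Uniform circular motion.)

f = 1/T = 1/20.87 = 0.0479 Hz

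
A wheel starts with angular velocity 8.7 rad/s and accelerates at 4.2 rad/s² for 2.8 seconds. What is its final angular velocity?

ω = ω₀ + αt = 8.7 + 4.2 × 2.8 = 20.46 rad/s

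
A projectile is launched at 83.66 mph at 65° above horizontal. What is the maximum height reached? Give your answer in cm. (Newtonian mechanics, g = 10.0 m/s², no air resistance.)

v₀ = 83.66 mph × 0.44704 = 37.3994 m/s
H = v₀² × sin²(θ) / (2g) = 37.3994² × sin(65°)² / (2 × 10.0) = 1398.72 × 0.821394 / 20.0 = 57.445 m
H = 57.445 m / 0.01 = 5744 cm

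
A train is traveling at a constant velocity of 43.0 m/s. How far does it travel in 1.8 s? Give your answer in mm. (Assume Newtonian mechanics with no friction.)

d = v × t = 43.0 × 1.8 = 77.4 m
d = 77.4 m / 0.001 = 77400 mm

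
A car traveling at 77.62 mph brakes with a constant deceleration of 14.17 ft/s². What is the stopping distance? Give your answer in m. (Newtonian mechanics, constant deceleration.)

v₀ = 77.62 mph × 0.44704 = 34.6992 m/s
a = 14.17 ft/s² × 0.3048 = 4.31902 m/s²
d = v₀² / (2a) = 34.6992² / (2 × 4.31902) = 1204.03 / 8.63804 = 139.4 m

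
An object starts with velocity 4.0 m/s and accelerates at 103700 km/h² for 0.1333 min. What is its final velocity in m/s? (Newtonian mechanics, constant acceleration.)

a = 103700 km/h² × 7.716049382716049e-05 = 8.00154 m/s²
t = 0.1333 min × 60.0 = 7.998 s
v = v₀ + a × t = 4.0 + 8.00154 × 7.998 = 68.0 m/s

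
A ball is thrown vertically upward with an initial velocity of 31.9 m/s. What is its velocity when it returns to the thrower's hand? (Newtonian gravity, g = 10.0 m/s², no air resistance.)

By conservation of energy (no air resistance), the ball returns to the throw height with the same speed as launch, but directed downward.
|v_ground| = v₀ = 31.9 m/s
v_ground = 31.9 m/s (downward)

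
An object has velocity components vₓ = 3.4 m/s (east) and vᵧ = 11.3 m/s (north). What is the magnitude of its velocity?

|v| = √(vₓ² + vᵧ²) = √(3.4² + 11.3²) = √(139.25) = 11.8 m/s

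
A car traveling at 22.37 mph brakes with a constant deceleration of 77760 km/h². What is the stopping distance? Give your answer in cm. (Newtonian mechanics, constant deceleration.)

v₀ = 22.37 mph × 0.44704 = 10.0003 m/s
a = 77760 km/h² × 7.716049382716049e-05 = 6.0 m/s²
d = v₀² / (2a) = 10.0003² / (2 × 6.0) = 100.006 / 12.0 = 8.33383 m
d = 8.33383 m / 0.01 = 833.4 cm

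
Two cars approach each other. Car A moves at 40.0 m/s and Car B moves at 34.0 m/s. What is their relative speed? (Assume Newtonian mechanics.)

v_rel = v_A + v_B = 40.0 + 34.0 = 74.0 m/s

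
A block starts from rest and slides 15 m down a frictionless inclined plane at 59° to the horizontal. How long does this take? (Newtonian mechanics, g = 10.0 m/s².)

a = g sin(θ) = 10.0 × sin(59°) = 8.5717 m/s²
t = √(2d/a) = √(2 × 15 / 8.5717) = 1.87 s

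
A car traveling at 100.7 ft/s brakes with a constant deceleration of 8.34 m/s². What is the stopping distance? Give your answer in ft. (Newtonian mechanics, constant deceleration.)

v₀ = 100.7 ft/s × 0.3048 = 30.6934 m/s
d = v₀² / (2a) = 30.6934² / (2 × 8.34) = 942.085 / 16.68 = 56.4799 m
d = 56.4799 m / 0.3048 = 185.3 ft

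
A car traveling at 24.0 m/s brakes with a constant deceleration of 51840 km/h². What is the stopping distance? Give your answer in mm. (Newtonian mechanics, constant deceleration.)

a = 51840 km/h² × 7.716049382716049e-05 = 4.0 m/s²
d = v₀² / (2a) = 24.0² / (2 × 4.0) = 576.0 / 8.0 = 72.0 m
d = 72.0 m / 0.001 = 72000 mm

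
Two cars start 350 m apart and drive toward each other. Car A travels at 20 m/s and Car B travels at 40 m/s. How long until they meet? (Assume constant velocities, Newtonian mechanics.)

Combined speed: v_combined = 20 + 40 = 60 m/s
Time to meet: t = d/v_combined = 350/60 = 5.83 s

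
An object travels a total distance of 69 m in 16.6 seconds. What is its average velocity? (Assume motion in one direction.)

v_avg = Δd / Δt = 69 / 16.6 = 4.16 m/s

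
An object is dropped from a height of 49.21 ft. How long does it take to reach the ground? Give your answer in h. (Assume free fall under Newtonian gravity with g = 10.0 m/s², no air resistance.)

h = 49.21 ft × 0.3048 = 14.9992 m
t = √(2h/g) = √(2 × 14.9992 / 10.0) = 1.732 s
t = 1.732 s / 3600.0 = 0.0004811 h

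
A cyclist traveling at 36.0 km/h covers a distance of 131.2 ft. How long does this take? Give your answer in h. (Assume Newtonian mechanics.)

d = 131.2 ft × 0.3048 = 39.9898 m
v = 36.0 km/h × 0.2777777777777778 = 10.0 m/s
t = d / v = 39.9898 / 10.0 = 3.99898 s
t = 3.99898 s / 3600.0 = 0.001111 h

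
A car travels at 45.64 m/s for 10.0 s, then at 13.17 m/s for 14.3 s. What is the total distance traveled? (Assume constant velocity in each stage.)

d₁ = v₁t₁ = 45.64 × 10.0 = 456.4 m
d₂ = v₂t₂ = 13.17 × 14.3 = 188.331 m
d_total = 456.4 + 188.331 = 644.73 m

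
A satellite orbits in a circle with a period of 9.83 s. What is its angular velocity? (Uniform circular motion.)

ω = 2π/T = 2π/9.83 = 0.6392 rad/s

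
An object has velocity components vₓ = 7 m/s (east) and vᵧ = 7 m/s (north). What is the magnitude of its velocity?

|v| = √(vₓ² + vᵧ²) = √(7² + 7²) = √(98) = 9.9 m/s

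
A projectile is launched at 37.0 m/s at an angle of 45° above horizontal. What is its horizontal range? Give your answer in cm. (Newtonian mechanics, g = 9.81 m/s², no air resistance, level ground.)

R = v₀² × sin(2θ) / g = 37.0² × sin(2 × 45°) / 9.81 = 1369.0 × 1.0 / 9.81 = 139.551 m
R = 139.551 m / 0.01 = 13960 cm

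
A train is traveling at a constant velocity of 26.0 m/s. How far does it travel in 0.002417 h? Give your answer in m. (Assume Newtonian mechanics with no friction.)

t = 0.002417 h × 3600.0 = 8.7012 s
d = v × t = 26.0 × 8.7012 = 226.2 m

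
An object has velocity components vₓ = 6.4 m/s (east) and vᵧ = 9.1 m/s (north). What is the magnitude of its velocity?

|v| = √(vₓ² + vᵧ²) = √(6.4² + 9.1²) = √(123.77) = 11.13 m/s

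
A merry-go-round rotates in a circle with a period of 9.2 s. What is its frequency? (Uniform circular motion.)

f = 1/T = 1/9.2 = 0.1087 Hz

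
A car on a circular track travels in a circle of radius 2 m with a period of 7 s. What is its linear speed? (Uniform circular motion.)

v = 2πr/T = 2π×2/7 = 1.8 m/s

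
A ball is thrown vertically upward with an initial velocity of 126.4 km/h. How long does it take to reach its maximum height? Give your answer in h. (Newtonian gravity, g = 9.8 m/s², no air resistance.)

v₀ = 126.4 km/h × 0.2777777777777778 = 35.1111 m/s
t_up = v₀ / g = 35.1111 / 9.8 = 3.58277 s
t_up = 3.58277 s / 3600.0 = 0.0009952 h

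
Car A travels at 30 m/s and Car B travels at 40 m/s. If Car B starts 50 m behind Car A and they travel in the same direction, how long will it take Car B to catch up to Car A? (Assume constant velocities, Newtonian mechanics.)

Relative speed: v_rel = 40 - 30 = 10 m/s
Time to catch: t = d₀/v_rel = 50/10 = 5.0 s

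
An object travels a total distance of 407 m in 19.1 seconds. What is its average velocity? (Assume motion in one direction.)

v_avg = Δd / Δt = 407 / 19.1 = 21.31 m/s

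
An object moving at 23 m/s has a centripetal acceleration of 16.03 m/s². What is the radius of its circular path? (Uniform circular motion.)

r = v²/a_c = 23²/16.03 = 33.0 m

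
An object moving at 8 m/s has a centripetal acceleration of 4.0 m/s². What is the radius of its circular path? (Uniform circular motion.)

r = v²/a_c = 8²/4.0 = 16.0 m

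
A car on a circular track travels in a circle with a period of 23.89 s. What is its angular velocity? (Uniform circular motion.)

ω = 2π/T = 2π/23.89 = 0.263 rad/s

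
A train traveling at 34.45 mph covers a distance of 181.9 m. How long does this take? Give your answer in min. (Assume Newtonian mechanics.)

v = 34.45 mph × 0.44704 = 15.4005 m/s
t = d / v = 181.9 / 15.4005 = 11.8113 s
t = 11.8113 s / 60.0 = 0.1969 min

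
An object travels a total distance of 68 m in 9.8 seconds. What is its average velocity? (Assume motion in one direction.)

v_avg = Δd / Δt = 68 / 9.8 = 6.94 m/s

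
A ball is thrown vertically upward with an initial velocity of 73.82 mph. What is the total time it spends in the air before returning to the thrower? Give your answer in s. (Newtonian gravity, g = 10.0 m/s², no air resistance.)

v₀ = 73.82 mph × 0.44704 = 33.0005 m/s
t_total = 2 × v₀ / g = 2 × 33.0005 / 10.0 = 6.6 s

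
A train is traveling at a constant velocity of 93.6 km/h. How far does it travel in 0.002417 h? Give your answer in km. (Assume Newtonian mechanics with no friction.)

v = 93.6 km/h × 0.2777777777777778 = 26.0 m/s
t = 0.002417 h × 3600.0 = 8.7012 s
d = v × t = 26.0 × 8.7012 = 226.231 m
d = 226.231 m / 1000.0 = 0.2262 km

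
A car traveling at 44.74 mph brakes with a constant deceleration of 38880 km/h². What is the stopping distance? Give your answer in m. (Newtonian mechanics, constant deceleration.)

v₀ = 44.74 mph × 0.44704 = 20.0006 m/s
a = 38880 km/h² × 7.716049382716049e-05 = 3.0 m/s²
d = v₀² / (2a) = 20.0006² / (2 × 3.0) = 400.024 / 6.0 = 66.67 m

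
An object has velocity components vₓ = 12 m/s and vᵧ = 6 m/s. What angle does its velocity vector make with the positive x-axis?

θ = arctan(vᵧ/vₓ) = arctan(6/12) = 26.57°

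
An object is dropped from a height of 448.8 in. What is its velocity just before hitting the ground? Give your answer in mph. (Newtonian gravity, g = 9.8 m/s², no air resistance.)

h = 448.8 in × 0.0254 = 11.3995 m
v = √(2gh) = √(2 × 9.8 × 11.3995) = 14.9476 m/s
v = 14.9476 m/s / 0.44704 = 33.44 mph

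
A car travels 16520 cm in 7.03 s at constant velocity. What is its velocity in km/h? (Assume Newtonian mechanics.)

d = 16520 cm × 0.01 = 165.2 m
v = d / t = 165.2 / 7.03 = 23.4993 m/s
v = 23.4993 m/s / 0.2777777777777778 = 84.6 km/h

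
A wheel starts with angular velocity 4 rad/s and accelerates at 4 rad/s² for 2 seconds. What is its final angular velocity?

ω = ω₀ + αt = 4 + 4 × 2 = 12 rad/s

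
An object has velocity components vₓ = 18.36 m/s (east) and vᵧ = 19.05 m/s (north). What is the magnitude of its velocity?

|v| = √(vₓ² + vᵧ²) = √(18.36² + 19.05²) = √(699.9921) = 26.46 m/s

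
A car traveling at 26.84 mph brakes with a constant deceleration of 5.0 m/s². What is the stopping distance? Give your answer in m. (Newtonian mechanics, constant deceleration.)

v₀ = 26.84 mph × 0.44704 = 11.9986 m/s
d = v₀² / (2a) = 11.9986² / (2 × 5.0) = 143.966 / 10.0 = 14.4 m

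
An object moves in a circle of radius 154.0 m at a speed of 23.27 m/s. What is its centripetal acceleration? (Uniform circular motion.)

a_c = v²/r = 23.27²/154.0 = 541.4929/154.0 = 3.52 m/s²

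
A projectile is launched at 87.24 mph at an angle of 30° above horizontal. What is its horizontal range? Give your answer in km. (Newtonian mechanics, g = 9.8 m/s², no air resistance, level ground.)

v₀ = 87.24 mph × 0.44704 = 38.9998 m/s
R = v₀² × sin(2θ) / g = 38.9998² × sin(2 × 30°) / 9.8 = 1520.98 × 0.866025 / 9.8 = 134.409 m
R = 134.409 m / 1000.0 = 0.1344 km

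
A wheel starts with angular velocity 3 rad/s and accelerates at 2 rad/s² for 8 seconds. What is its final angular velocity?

ω = ω₀ + αt = 3 + 2 × 8 = 19 rad/s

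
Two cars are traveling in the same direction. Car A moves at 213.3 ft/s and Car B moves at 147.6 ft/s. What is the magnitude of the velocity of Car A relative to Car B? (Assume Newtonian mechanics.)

v_rel = |v_A - v_B| = |213.3 - 147.6| = 65.7 ft/s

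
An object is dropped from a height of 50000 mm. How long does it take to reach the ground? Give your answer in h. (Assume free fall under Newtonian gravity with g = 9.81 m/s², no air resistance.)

h = 50000 mm × 0.001 = 50.0 m
t = √(2h/g) = √(2 × 50.0 / 9.81) = 3.19275 s
t = 3.19275 s / 3600.0 = 0.0008869 h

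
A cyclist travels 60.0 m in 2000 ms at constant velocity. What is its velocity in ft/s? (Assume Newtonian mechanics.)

t = 2000 ms × 0.001 = 2.0 s
v = d / t = 60.0 / 2.0 = 30.0 m/s
v = 30.0 m/s / 0.3048 = 98.43 ft/s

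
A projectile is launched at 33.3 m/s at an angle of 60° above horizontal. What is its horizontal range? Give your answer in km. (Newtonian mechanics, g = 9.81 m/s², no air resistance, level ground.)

R = v₀² × sin(2θ) / g = 33.3² × sin(2 × 60°) / 9.81 = 1108.89 × 0.866025 / 9.81 = 97.8926 m
R = 97.8926 m / 1000.0 = 0.09789 km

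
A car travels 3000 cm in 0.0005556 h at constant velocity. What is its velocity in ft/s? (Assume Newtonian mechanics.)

d = 3000 cm × 0.01 = 30.0 m
t = 0.0005556 h × 3600.0 = 2.00016 s
v = d / t = 30.0 / 2.00016 = 14.9988 m/s
v = 14.9988 m/s / 0.3048 = 49.21 ft/s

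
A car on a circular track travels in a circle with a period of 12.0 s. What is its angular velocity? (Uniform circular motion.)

ω = 2π/T = 2π/12.0 = 0.5236 rad/s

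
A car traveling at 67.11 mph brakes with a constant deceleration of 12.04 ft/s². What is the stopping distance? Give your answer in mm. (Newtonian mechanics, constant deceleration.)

v₀ = 67.11 mph × 0.44704 = 30.0009 m/s
a = 12.04 ft/s² × 0.3048 = 3.66979 m/s²
d = v₀² / (2a) = 30.0009² / (2 × 3.66979) = 900.054 / 7.33958 = 122.63 m
d = 122.63 m / 0.001 = 122600 mm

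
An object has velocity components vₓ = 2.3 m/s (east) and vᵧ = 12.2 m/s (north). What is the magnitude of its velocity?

|v| = √(vₓ² + vᵧ²) = √(2.3² + 12.2²) = √(154.13) = 12.41 m/s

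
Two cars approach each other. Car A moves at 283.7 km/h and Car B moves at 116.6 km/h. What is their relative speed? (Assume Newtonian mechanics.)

v_rel = v_A + v_B = 283.7 + 116.6 = 400.3 km/h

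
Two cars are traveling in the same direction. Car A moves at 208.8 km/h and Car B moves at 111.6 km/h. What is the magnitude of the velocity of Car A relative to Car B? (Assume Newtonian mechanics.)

v_rel = |v_A - v_B| = |208.8 - 111.6| = 97.2 km/h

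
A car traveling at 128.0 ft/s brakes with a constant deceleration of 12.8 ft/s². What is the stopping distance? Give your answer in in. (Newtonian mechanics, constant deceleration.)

v₀ = 128.0 ft/s × 0.3048 = 39.0144 m/s
a = 12.8 ft/s² × 0.3048 = 3.90144 m/s²
d = v₀² / (2a) = 39.0144² / (2 × 3.90144) = 1522.12 / 7.80288 = 195.072 m
d = 195.072 m / 0.0254 = 7680 in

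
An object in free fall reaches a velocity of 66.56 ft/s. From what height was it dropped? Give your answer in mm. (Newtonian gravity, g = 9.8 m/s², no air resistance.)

v = 66.56 ft/s × 0.3048 = 20.2875 m/s
h = v² / (2g) = 20.2875² / (2 × 9.8) = 20.9991 m
h = 20.9991 m / 0.001 = 21000 mm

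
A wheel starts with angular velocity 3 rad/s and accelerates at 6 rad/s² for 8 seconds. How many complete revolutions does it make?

θ = ω₀t + ½αt² = 3×8 + ½×6×8² = 216.0 rad
Total revolutions = θ/(2π) = 216.0/(2π) = 34.38
Complete revolutions = ⌊34.38⌋ = 34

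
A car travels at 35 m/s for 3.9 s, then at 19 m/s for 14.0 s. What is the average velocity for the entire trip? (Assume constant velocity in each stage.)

d₁ = v₁t₁ = 35 × 3.9 = 136.5 m
d₂ = v₂t₂ = 19 × 14.0 = 266.0 m
d_total = 402.5 m, t_total = 17.9 s
v_avg = d_total/t_total = 402.5/17.9 = 22.49 m/s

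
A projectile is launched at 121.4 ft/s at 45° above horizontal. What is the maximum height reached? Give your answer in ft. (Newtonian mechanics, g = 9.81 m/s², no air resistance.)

v₀ = 121.4 ft/s × 0.3048 = 37.0027 m/s
H = v₀² × sin²(θ) / (2g) = 37.0027² × sin(45°)² / (2 × 9.81) = 1369.2 × 0.5 / 19.62 = 34.893 m
H = 34.893 m / 0.3048 = 114.5 ft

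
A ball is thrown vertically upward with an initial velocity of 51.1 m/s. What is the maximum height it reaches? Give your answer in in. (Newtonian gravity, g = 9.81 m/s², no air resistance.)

h_max = v₀² / (2g) = 51.1² / (2 × 9.81) = 2611.21 / 19.62 = 133.089 m
h_max = 133.089 m / 0.0254 = 5240 in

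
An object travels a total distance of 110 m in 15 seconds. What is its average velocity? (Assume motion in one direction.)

v_avg = Δd / Δt = 110 / 15 = 7.33 m/s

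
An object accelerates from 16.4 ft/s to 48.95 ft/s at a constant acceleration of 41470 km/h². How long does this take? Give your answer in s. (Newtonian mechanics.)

v₀ = 16.4 ft/s × 0.3048 = 4.99872 m/s
v = 48.95 ft/s × 0.3048 = 14.92 m/s
a = 41470 km/h² × 7.716049382716049e-05 = 3.19985 m/s²
t = (v - v₀) / a = (14.92 - 4.99872) / 3.19985 = 3.101 s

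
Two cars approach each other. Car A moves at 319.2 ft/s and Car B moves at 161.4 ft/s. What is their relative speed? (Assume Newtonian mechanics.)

v_rel = v_A + v_B = 319.2 + 161.4 = 480.6 ft/s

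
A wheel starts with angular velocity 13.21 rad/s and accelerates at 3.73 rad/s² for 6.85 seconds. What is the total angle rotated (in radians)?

θ = ω₀t + ½αt² = 13.21×6.85 + ½×3.73×6.85² = 178.0 rad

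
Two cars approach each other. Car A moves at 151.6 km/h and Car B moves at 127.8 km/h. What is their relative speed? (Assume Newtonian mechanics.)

v_rel = v_A + v_B = 151.6 + 127.8 = 279.4 km/h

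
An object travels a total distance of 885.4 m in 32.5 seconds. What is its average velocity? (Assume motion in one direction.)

v_avg = Δd / Δt = 885.4 / 32.5 = 27.24 m/s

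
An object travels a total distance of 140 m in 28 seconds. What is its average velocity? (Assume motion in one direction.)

v_avg = Δd / Δt = 140 / 28 = 5.0 m/s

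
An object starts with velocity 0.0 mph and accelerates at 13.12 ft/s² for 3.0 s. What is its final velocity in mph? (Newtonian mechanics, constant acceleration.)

v₀ = 0.0 mph × 0.44704 = 0.0 m/s
a = 13.12 ft/s² × 0.3048 = 3.99898 m/s²
v = v₀ + a × t = 0.0 + 3.99898 × 3.0 = 11.9969 m/s
v = 11.9969 m/s / 0.44704 = 26.84 mph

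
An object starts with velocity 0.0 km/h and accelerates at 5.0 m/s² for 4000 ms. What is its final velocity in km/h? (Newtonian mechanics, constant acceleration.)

v₀ = 0.0 km/h × 0.2777777777777778 = 0.0 m/s
t = 4000 ms × 0.001 = 4.0 s
v = v₀ + a × t = 0.0 + 5.0 × 4.0 = 20.0 m/s
v = 20.0 m/s / 0.2777777777777778 = 72.0 km/h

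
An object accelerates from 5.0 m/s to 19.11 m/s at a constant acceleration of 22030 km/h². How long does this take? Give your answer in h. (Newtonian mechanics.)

a = 22030 km/h² × 7.716049382716049e-05 = 1.69985 m/s²
t = (v - v₀) / a = (19.11 - 5.0) / 1.69985 = 8.30073 s
t = 8.30073 s / 3600.0 = 0.002306 h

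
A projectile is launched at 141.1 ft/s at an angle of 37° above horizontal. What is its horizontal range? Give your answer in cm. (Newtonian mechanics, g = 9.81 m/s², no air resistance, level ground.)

v₀ = 141.1 ft/s × 0.3048 = 43.0073 m/s
R = v₀² × sin(2θ) / g = 43.0073² × sin(2 × 37°) / 9.81 = 1849.63 × 0.961262 / 9.81 = 181.241 m
R = 181.241 m / 0.01 = 18120 cm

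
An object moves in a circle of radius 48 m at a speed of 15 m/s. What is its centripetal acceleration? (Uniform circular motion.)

a_c = v²/r = 15²/48 = 225/48 = 4.69 m/s²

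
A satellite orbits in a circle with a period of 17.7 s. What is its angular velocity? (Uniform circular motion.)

ω = 2π/T = 2π/17.7 = 0.355 rad/s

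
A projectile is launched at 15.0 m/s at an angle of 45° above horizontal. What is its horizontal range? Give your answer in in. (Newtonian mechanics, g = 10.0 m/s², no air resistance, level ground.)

R = v₀² × sin(2θ) / g = 15.0² × sin(2 × 45°) / 10.0 = 225.0 × 1.0 / 10.0 = 22.5 m
R = 22.5 m / 0.0254 = 885.8 in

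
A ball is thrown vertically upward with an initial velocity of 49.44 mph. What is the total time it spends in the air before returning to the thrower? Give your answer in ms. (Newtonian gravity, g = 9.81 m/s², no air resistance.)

v₀ = 49.44 mph × 0.44704 = 22.1017 m/s
t_total = 2 × v₀ / g = 2 × 22.1017 / 9.81 = 4.50595 s
t_total = 4.50595 s / 0.001 = 4506 ms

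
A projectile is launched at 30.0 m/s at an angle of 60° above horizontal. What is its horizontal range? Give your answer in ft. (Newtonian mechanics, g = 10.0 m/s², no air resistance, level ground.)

R = v₀² × sin(2θ) / g = 30.0² × sin(2 × 60°) / 10.0 = 900.0 × 0.866025 / 10.0 = 77.9423 m
R = 77.9423 m / 0.3048 = 255.7 ft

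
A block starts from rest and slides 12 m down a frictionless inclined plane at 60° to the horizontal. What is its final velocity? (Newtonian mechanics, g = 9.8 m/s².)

a = g sin(θ) = 9.8 × sin(60°) = 8.487 m/s²
v = √(2ad) = √(2 × 8.487 × 12) = 14.27 m/s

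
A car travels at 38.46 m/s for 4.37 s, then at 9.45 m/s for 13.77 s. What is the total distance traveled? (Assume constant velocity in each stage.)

d₁ = v₁t₁ = 38.46 × 4.37 = 168.0702 m
d₂ = v₂t₂ = 9.45 × 13.77 = 130.1265 m
d_total = 168.0702 + 130.1265 = 298.2 m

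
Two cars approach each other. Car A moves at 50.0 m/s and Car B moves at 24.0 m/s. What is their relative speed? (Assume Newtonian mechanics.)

v_rel = v_A + v_B = 50.0 + 24.0 = 74.0 m/s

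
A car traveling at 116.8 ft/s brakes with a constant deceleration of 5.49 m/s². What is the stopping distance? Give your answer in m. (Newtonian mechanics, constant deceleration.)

v₀ = 116.8 ft/s × 0.3048 = 35.6006 m/s
d = v₀² / (2a) = 35.6006² / (2 × 5.49) = 1267.4 / 10.98 = 115.4 m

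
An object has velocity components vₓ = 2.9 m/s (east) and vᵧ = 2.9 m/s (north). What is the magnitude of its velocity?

|v| = √(vₓ² + vᵧ²) = √(2.9² + 2.9²) = √(16.82) = 4.1 m/s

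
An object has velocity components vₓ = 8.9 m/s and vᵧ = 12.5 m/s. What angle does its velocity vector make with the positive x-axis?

θ = arctan(vᵧ/vₓ) = arctan(12.5/8.9) = 54.55°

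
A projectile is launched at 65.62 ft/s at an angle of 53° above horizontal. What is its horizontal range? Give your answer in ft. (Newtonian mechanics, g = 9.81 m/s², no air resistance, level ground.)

v₀ = 65.62 ft/s × 0.3048 = 20.001 m/s
R = v₀² × sin(2θ) / g = 20.001² × sin(2 × 53°) / 9.81 = 400.04 × 0.961262 / 9.81 = 39.1991 m
R = 39.1991 m / 0.3048 = 128.6 ft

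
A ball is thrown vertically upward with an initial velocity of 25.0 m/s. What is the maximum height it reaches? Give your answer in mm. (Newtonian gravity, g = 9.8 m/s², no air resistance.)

h_max = v₀² / (2g) = 25.0² / (2 × 9.8) = 625.0 / 19.6 = 31.8878 m
h_max = 31.8878 m / 0.001 = 31890 mm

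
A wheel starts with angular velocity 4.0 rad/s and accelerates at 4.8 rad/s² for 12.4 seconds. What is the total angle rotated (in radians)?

θ = ω₀t + ½αt² = 4.0×12.4 + ½×4.8×12.4² = 418.62 rad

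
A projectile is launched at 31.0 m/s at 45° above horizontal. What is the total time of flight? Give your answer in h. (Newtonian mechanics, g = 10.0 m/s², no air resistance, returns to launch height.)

T = 2 × v₀ × sin(θ) / g = 2 × 31.0 × sin(45°) / 10.0 = 2 × 31.0 × 0.707107 / 10.0 = 4.38406 s
T = 4.38406 s / 3600.0 = 0.001218 h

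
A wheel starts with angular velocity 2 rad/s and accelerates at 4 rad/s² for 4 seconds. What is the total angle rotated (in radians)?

θ = ω₀t + ½αt² = 2×4 + ½×4×4² = 40.0 rad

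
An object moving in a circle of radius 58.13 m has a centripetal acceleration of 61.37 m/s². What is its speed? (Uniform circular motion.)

v = √(a_c × r) = √(61.37 × 58.13) = 59.73 m/s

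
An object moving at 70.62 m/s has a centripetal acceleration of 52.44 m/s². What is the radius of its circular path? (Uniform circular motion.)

r = v²/a_c = 70.62²/52.44 = 95.1 m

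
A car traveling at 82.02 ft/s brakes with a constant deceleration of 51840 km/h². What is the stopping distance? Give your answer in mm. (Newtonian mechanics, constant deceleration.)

v₀ = 82.02 ft/s × 0.3048 = 24.9997 m/s
a = 51840 km/h² × 7.716049382716049e-05 = 4.0 m/s²
d = v₀² / (2a) = 24.9997² / (2 × 4.0) = 624.985 / 8.0 = 78.1231 m
d = 78.1231 m / 0.001 = 78120 mm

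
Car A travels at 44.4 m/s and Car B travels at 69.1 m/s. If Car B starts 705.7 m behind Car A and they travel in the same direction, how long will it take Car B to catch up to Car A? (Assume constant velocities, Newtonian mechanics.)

Relative speed: v_rel = 69.1 - 44.4 = 24.7 m/s
Time to catch: t = d₀/v_rel = 705.7/24.7 = 28.57 s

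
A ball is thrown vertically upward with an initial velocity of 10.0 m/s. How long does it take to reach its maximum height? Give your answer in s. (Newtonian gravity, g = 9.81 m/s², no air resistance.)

t_up = v₀ / g = 10.0 / 9.81 = 1.019 s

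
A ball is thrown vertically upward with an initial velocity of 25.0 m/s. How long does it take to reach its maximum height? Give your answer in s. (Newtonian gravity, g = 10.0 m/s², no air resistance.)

t_up = v₀ / g = 25.0 / 10.0 = 2.5 s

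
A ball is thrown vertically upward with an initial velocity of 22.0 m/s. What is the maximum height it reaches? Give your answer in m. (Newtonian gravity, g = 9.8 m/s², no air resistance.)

h_max = v₀² / (2g) = 22.0² / (2 × 9.8) = 484.0 / 19.6 = 24.69 m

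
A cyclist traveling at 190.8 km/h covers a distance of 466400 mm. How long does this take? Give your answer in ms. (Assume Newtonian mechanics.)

d = 466400 mm × 0.001 = 466.4 m
v = 190.8 km/h × 0.2777777777777778 = 53.0 m/s
t = d / v = 466.4 / 53.0 = 8.8 s
t = 8.8 s / 0.001 = 8800 ms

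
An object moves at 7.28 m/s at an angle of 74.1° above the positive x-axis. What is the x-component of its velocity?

vₓ = v cos(θ) = 7.28 × cos(74.1°) = 1.99 m/s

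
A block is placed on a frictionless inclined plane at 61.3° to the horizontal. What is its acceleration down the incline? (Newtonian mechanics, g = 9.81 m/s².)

a = g sin(θ) = 9.81 × sin(61.3°) = 9.81 × 0.8771 = 8.6 m/s²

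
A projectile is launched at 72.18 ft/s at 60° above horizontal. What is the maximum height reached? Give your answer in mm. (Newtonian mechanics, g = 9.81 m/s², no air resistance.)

v₀ = 72.18 ft/s × 0.3048 = 22.0005 m/s
H = v₀² × sin²(θ) / (2g) = 22.0005² × sin(60°)² / (2 × 9.81) = 484.022 × 0.75 / 19.62 = 18.5024 m
H = 18.5024 m / 0.001 = 18500 mm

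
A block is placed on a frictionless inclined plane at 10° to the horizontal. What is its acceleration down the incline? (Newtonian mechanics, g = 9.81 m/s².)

a = g sin(θ) = 9.81 × sin(10°) = 9.81 × 0.1736 = 1.7 m/s²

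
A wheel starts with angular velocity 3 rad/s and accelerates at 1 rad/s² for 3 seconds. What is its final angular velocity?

ω = ω₀ + αt = 3 + 1 × 3 = 6 rad/s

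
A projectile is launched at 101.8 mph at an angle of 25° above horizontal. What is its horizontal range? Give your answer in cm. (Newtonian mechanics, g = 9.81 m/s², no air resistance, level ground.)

v₀ = 101.8 mph × 0.44704 = 45.5087 m/s
R = v₀² × sin(2θ) / g = 45.5087² × sin(2 × 25°) / 9.81 = 2071.04 × 0.766044 / 9.81 = 161.724 m
R = 161.724 m / 0.01 = 16170 cm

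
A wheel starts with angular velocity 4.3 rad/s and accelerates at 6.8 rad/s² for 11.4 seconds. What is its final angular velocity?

ω = ω₀ + αt = 4.3 + 6.8 × 11.4 = 81.82 rad/s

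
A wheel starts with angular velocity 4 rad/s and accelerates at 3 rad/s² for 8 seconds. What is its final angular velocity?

ω = ω₀ + αt = 4 + 3 × 8 = 28 rad/s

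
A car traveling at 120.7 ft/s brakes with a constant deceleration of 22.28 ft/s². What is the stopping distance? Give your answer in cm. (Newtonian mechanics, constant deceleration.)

v₀ = 120.7 ft/s × 0.3048 = 36.7894 m/s
a = 22.28 ft/s² × 0.3048 = 6.79094 m/s²
d = v₀² / (2a) = 36.7894² / (2 × 6.79094) = 1353.46 / 13.5819 = 99.6517 m
d = 99.6517 m / 0.01 = 9965 cm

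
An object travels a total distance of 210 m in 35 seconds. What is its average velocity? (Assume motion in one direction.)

v_avg = Δd / Δt = 210 / 35 = 6.0 m/s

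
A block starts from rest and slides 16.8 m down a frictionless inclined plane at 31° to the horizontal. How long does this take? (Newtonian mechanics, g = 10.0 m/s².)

a = g sin(θ) = 10.0 × sin(31°) = 5.1504 m/s²
t = √(2d/a) = √(2 × 16.8 / 5.1504) = 2.55 s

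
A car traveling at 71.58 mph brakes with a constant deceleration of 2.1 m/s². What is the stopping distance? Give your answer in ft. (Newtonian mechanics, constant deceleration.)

v₀ = 71.58 mph × 0.44704 = 31.9991 m/s
d = v₀² / (2a) = 31.9991² / (2 × 2.1) = 1023.94 / 4.2 = 243.795 m
d = 243.795 m / 0.3048 = 799.9 ft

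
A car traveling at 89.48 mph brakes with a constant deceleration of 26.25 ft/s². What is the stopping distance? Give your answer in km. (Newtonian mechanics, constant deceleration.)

v₀ = 89.48 mph × 0.44704 = 40.0011 m/s
a = 26.25 ft/s² × 0.3048 = 8.001 m/s²
d = v₀² / (2a) = 40.0011² / (2 × 8.001) = 1600.09 / 16.002 = 99.9931 m
d = 99.9931 m / 1000.0 = 0.09999 km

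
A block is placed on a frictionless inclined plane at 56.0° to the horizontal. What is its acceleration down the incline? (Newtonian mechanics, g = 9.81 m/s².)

a = g sin(θ) = 9.81 × sin(56.0°) = 9.81 × 0.829 = 8.13 m/s²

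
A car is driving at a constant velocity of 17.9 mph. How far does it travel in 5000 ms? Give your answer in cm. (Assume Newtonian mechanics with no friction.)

v = 17.9 mph × 0.44704 = 8.00202 m/s
t = 5000 ms × 0.001 = 5.0 s
d = v × t = 8.00202 × 5.0 = 40.0101 m
d = 40.0101 m / 0.01 = 4001 cm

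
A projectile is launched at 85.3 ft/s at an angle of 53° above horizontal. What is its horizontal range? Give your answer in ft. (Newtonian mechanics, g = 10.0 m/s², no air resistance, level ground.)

v₀ = 85.3 ft/s × 0.3048 = 25.9994 m/s
R = v₀² × sin(2θ) / g = 25.9994² × sin(2 × 53°) / 10.0 = 675.969 × 0.961262 / 10.0 = 64.9783 m
R = 64.9783 m / 0.3048 = 213.2 ft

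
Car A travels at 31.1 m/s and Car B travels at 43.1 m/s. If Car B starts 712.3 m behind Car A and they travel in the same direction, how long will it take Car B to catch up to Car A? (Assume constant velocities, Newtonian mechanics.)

Relative speed: v_rel = 43.1 - 31.1 = 12.0 m/s
Time to catch: t = d₀/v_rel = 712.3/12.0 = 59.36 s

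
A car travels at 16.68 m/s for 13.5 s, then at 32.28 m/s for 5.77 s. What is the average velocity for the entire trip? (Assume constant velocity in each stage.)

d₁ = v₁t₁ = 16.68 × 13.5 = 225.18 m
d₂ = v₂t₂ = 32.28 × 5.77 = 186.2556 m
d_total = 411.4356 m, t_total = 19.27 s
v_avg = d_total/t_total = 411.4356/19.27 = 21.35 m/s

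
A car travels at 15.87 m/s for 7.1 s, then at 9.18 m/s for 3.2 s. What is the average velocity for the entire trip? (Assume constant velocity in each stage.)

d₁ = v₁t₁ = 15.87 × 7.1 = 112.677 m
d₂ = v₂t₂ = 9.18 × 3.2 = 29.376 m
d_total = 142.053 m, t_total = 10.3 s
v_avg = d_total/t_total = 142.053/10.3 = 13.79 m/s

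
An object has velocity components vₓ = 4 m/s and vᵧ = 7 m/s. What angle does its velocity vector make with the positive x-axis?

θ = arctan(vᵧ/vₓ) = arctan(7/4) = 60.26°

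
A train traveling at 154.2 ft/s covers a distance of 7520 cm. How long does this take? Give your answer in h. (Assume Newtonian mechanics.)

d = 7520 cm × 0.01 = 75.2 m
v = 154.2 ft/s × 0.3048 = 47.0002 m/s
t = d / v = 75.2 / 47.0002 = 1.59999 s
t = 1.59999 s / 3600.0 = 0.0004444 h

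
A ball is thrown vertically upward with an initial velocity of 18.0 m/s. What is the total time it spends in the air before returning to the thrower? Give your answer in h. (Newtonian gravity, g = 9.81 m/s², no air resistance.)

t_total = 2 × v₀ / g = 2 × 18.0 / 9.81 = 3.66972 s
t_total = 3.66972 s / 3600.0 = 0.001019 h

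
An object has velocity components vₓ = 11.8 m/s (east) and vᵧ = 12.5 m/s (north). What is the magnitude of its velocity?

|v| = √(vₓ² + vᵧ²) = √(11.8² + 12.5²) = √(295.49) = 17.19 m/s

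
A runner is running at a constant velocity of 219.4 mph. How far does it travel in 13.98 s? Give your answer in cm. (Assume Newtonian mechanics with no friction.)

v = 219.4 mph × 0.44704 = 98.0806 m/s
d = v × t = 98.0806 × 13.98 = 1371.17 m
d = 1371.17 m / 0.01 = 137100 cm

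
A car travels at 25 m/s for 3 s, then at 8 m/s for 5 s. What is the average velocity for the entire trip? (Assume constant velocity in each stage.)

d₁ = v₁t₁ = 25 × 3 = 75 m
d₂ = v₂t₂ = 8 × 5 = 40 m
d_total = 115 m, t_total = 8 s
v_avg = d_total/t_total = 115/8 = 14.38 m/s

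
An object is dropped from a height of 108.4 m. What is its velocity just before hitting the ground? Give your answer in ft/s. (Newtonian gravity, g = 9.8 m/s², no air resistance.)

v = √(2gh) = √(2 × 9.8 × 108.4) = 46.0938 m/s
v = 46.0938 m/s / 0.3048 = 151.2 ft/s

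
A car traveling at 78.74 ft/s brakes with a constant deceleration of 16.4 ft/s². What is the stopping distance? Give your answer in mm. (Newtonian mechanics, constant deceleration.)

v₀ = 78.74 ft/s × 0.3048 = 24.0 m/s
a = 16.4 ft/s² × 0.3048 = 4.99872 m/s²
d = v₀² / (2a) = 24.0² / (2 × 4.99872) = 576.0 / 9.99744 = 57.6147 m
d = 57.6147 m / 0.001 = 57610 mm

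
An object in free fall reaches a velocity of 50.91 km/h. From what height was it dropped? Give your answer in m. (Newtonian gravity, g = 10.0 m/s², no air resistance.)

v = 50.91 km/h × 0.2777777777777778 = 14.1417 m/s
h = v² / (2g) = 14.1417² / (2 × 10.0) = 9.999 m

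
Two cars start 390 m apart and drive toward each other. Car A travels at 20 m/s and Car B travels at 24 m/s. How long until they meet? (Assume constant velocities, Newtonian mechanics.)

Combined speed: v_combined = 20 + 24 = 44 m/s
Time to meet: t = d/v_combined = 390/44 = 8.86 s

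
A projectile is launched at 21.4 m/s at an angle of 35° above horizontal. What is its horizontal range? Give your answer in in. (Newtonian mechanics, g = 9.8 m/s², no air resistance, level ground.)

R = v₀² × sin(2θ) / g = 21.4² × sin(2 × 35°) / 9.8 = 457.96 × 0.939693 / 9.8 = 43.9124 m
R = 43.9124 m / 0.0254 = 1729 in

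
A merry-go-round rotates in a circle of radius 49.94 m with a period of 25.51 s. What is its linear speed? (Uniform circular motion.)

v = 2πr/T = 2π×49.94/25.51 = 12.3 m/s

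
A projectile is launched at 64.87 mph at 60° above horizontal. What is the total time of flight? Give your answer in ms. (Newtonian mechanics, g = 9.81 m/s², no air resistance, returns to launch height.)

v₀ = 64.87 mph × 0.44704 = 28.9995 m/s
T = 2 × v₀ × sin(θ) / g = 2 × 28.9995 × sin(60°) / 9.81 = 2 × 28.9995 × 0.866025 / 9.81 = 5.12014 s
T = 5.12014 s / 0.001 = 5120 ms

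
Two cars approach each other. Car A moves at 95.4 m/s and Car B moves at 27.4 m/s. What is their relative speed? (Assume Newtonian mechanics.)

v_rel = v_A + v_B = 95.4 + 27.4 = 122.8 m/s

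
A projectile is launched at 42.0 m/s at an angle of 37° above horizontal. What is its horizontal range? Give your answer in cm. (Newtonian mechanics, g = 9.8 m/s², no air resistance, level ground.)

R = v₀² × sin(2θ) / g = 42.0² × sin(2 × 37°) / 9.8 = 1764.0 × 0.961262 / 9.8 = 173.027 m
R = 173.027 m / 0.01 = 17300 cm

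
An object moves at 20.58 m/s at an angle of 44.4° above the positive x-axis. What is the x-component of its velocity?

vₓ = v cos(θ) = 20.58 × cos(44.4°) = 14.7 m/s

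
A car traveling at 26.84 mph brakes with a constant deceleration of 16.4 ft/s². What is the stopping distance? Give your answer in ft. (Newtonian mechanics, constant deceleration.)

v₀ = 26.84 mph × 0.44704 = 11.99855 m/s
a = 16.4 ft/s² × 0.3048 = 4.99872 m/s²
d = v₀² / (2a) = 11.99855² / (2 × 4.99872) = 143.9652 / 9.99744 = 14.40021 m
d = 14.40021 m / 0.3048 = 47.24 ft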